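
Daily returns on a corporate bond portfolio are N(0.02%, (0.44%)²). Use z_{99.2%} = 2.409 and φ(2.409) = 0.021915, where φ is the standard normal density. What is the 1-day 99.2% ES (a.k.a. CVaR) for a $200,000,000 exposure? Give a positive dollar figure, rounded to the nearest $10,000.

Tail multiplier: φ(z)/(1−α) = 0.021915 / 0.008 = 2.739.
ES = −(0.02%) + 0.44% × 2.739 = 1.185%.
On $200,000,000: 0.01185 × $200,000,000 = $2,370,000.

$2,370,000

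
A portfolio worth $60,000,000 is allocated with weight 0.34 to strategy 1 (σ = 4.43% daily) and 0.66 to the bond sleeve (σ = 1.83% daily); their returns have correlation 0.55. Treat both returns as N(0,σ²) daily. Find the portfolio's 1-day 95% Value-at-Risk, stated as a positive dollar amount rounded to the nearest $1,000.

σ_p² = 0.34²·4.43² + 0.66²·1.83² + 2·0.55·0.34·0.66·4.43·1.83 = 5.7285 (%²).
σ_p = √5.7285 = 2.393%.
At 95%, z = 1.645.
VaR = 1.645 × 2.393% = 3.936%; on $60,000,000 that is $2,361,600.

$2,362,000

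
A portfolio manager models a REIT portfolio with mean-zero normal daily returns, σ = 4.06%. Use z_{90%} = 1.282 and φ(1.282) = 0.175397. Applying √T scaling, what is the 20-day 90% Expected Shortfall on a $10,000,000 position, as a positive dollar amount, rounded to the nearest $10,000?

σ_{20d} = 4.06% × √20 = 18.157%.
ES multiplier = φ(z)/(1−α) = 0.175397/0.1 = 1.754.
ES = 18.157% × 1.754 = 31.847%; on $10,000,000: $3,184,700.

$3,180,000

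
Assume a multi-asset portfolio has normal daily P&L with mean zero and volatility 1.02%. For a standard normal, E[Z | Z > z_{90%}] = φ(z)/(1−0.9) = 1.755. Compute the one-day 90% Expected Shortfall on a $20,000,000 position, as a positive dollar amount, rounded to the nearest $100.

ES = 1.02% × 1.755 = 1.790%.
On $20,000,000: 0.01790 × $20,000,000 = $358,000.

$358,000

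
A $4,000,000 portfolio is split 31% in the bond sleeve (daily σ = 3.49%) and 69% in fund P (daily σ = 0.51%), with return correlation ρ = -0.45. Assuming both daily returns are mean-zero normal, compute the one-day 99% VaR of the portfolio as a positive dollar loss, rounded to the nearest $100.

$90,800

σ_p² = 0.31²·3.49² + 0.69²·0.51² + 2·-0.45·0.31·0.69·3.49·0.51 = 0.9517 (%²).
σ_p = √0.9517 = 0.976%.
At 99%, z = 2.326.
VaR = 2.326 × 0.976% = 2.270%; on $4,000,000 that is $90,800.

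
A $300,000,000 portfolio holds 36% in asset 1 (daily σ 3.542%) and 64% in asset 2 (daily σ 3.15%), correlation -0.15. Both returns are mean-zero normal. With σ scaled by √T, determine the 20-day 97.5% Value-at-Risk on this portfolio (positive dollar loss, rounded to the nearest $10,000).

σ_p = √(0.36²·3.542² + 0.64²·3.15² + 2·-0.15·0.36·0.64·3.542·3.15) = 2.218%.
σ_{20d} = 2.218% × √20 = 9.919%.
z(97.5%) = 1.960.
VaR = 1.960 × 9.919% = 19.441%; on $300,000,000 that is $58,323,000.

$58,320,000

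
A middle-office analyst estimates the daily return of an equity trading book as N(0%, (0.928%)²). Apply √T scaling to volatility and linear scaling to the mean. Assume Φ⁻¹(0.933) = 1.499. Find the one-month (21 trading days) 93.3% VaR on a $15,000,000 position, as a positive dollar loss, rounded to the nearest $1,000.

σ_{21d} = 0.928% × √21 = 4.253%.
VaR = 1.499 × 4.253% = 6.375%.
On $15,000,000: 0.06375 × $15,000,000 = $956,250.

$956,000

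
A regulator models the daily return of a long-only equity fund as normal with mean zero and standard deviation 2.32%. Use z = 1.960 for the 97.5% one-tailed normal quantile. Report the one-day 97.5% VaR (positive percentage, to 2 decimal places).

4.55%

VaR = z·σ = 1.960 × 2.32% = 4.547%.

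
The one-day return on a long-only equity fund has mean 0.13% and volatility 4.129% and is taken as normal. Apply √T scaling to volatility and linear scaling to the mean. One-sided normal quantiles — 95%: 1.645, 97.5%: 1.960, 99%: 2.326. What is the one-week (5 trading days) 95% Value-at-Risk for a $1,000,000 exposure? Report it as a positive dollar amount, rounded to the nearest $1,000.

$145,000

σ_{5d} = 4.129% × √5 = 9.233%; μ_{5d} = 5 × 0.13% = 0.650%.
VaR = −(0.650%) + 1.645 × 9.233% = 14.538%.
On $1,000,000: 0.14538 × $1,000,000 = $145,380.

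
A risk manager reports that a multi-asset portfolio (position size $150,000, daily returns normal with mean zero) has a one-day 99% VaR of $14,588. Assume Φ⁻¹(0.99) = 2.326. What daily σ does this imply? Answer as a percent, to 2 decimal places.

4.18%

VaR as a fraction: $14,588 / $150,000 = 9.725%.
σ = VaR / z = 9.725% / 2.326 = 4.181%.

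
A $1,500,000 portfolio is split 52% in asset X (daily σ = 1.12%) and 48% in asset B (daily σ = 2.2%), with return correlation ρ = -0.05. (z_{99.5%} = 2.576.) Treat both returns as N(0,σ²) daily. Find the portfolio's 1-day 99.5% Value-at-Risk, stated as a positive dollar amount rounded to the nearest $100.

$45,600

σ_p² = 0.52²·1.12² + 0.48²·2.2² + 2·-0.05·0.52·0.48·1.12·2.2 = 1.3928 (%²).
σ_p = √1.3928 = 1.180%.
VaR = 2.576 × 1.180% = 3.040%; on $1,500,000 that is $45,600.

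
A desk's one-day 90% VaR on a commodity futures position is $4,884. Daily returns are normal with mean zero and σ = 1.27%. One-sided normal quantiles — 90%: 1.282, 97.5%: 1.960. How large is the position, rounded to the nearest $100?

$300,000

VaR as a fraction of value: z·σ = 1.282 × 1.27% = 1.62814%.
Position = $4,884 / 0.0162814 = $299,974.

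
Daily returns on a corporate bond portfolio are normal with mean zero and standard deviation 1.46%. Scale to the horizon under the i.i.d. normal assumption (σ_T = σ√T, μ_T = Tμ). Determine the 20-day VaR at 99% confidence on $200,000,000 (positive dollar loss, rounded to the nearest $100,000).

At 99%, z = 2.326.
σ_{20d} = 1.46% × √20 = 6.529%.
VaR = 2.326 × 6.529% = 15.186%.
On $200,000,000: 0.15186 × $200,000,000 = $30,372,000.

$30,400,000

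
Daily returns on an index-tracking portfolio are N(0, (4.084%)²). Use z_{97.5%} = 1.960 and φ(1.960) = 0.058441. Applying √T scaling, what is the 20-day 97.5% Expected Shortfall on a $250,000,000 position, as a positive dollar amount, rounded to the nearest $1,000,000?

$107,000,000

σ_{20d} = 4.084% × √20 = 18.264%.
ES multiplier = φ(z)/(1−α) = 0.058441/0.025 = 2.338.
ES = 18.264% × 2.338 = 42.701%; on $250,000,000: $106,752,500.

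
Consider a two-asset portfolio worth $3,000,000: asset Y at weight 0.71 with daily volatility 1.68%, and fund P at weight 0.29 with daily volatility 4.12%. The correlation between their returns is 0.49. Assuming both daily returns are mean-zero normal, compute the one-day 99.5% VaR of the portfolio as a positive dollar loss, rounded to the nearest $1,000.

σ_p² = 0.71²·1.68² + 0.29²·4.12² + 2·0.49·0.71·0.29·1.68·4.12 = 4.2470 (%²).
σ_p = √4.2470 = 2.061%.
At 99.5%, z = 2.576.
VaR = 2.576 × 2.061% = 5.309%; on $3,000,000 that is $159,270.

$159,000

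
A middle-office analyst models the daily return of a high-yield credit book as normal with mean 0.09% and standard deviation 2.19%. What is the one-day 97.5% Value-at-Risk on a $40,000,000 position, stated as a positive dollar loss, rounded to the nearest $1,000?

At 97.5% one-sided, z = 1.960.
VaR = −μ + z·σ = −(0.09%) + 1.960 × 2.19% = 4.202%.
On $40,000,000: 0.04202 × $40,000,000 = $1,680,800.

$1,681,000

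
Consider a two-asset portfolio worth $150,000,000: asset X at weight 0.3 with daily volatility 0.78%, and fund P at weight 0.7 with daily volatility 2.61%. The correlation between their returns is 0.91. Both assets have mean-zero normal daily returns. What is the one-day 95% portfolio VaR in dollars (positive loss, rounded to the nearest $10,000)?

σ_p² = 0.3²·0.78² + 0.7²·2.61² + 2·0.91·0.3·0.7·0.78·2.61 = 4.1708 (%²).
σ_p = √4.1708 = 2.042%.
At 95%, z = 1.645.
VaR = 1.645 × 2.042% = 3.359%; on $150,000,000 that is $5,038,500.

$5,040,000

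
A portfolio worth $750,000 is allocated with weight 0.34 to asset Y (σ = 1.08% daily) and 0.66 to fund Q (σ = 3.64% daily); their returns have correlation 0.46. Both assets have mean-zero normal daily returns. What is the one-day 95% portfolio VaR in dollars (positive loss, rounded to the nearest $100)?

$32,000

σ_p² = 0.34²·1.08² + 0.66²·3.64² + 2·0.46·0.34·0.66·1.08·3.64 = 6.7179 (%²).
σ_p = √6.7179 = 2.592%.
At 95%, z = 1.645.
VaR = 1.645 × 2.592% = 4.264%; on $750,000 that is $31,980.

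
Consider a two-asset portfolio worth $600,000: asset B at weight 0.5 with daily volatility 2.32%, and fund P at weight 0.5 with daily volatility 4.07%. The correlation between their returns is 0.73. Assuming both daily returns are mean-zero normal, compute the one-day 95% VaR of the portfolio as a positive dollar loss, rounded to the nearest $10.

σ_p² = 0.5²·2.32² + 0.5²·4.07² + 2·0.73·0.5·0.5·2.32·4.07 = 8.9333 (%²).
σ_p = √8.9333 = 2.989%.
At 95%, z = 1.645.
VaR = 1.645 × 2.989% = 4.917%; on $600,000 that is $29,502.

$29,500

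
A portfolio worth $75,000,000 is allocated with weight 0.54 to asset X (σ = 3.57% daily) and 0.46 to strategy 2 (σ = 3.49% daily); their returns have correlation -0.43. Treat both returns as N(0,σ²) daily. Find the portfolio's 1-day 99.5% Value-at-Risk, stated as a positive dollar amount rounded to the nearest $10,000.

$3,680,000

σ_p² = 0.54²·3.57² + 0.46²·3.49² + 2·-0.43·0.54·0.46·3.57·3.49 = 3.6321 (%²).
σ_p = √3.6321 = 1.906%.
At 99.5%, z = 2.576.
VaR = 2.576 × 1.906% = 4.910%; on $75,000,000 that is $3,682,500.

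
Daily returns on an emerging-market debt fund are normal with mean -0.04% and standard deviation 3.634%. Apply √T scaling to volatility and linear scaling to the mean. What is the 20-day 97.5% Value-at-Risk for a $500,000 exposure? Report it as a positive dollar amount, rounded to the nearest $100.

$163,300

At 97.5%, z = 1.960.
σ_{20d} = 3.634% × √20 = 16.252%; μ_{20d} = 20 × -0.04% = -0.800%.
VaR = −(-0.800%) + 1.960 × 16.252% = 32.654%.
On $500,000: 0.32654 × $500,000 = $163,270.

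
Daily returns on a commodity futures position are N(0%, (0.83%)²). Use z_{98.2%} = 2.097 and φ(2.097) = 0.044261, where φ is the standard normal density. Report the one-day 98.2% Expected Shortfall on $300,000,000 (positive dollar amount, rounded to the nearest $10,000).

$6,120,000

Tail multiplier: φ(z)/(1−α) = 0.044261 / 0.018 = 2.459.
ES = 0.83% × 2.459 = 2.041%.
On $300,000,000: 0.02041 × $300,000,000 = $6,123,000.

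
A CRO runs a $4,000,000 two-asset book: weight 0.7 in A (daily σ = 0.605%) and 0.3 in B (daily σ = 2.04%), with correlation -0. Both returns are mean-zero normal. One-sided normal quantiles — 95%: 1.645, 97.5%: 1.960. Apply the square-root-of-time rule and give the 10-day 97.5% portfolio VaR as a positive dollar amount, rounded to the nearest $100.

σ_p = √(0.7²·0.605² + 0.3²·2.04² + 2·-0·0.7·0.3·0.605·2.04) = 0.744%.
σ_{10d} = 0.744% × √10 = 2.353%.
VaR = 1.960 × 2.353% = 4.612%; on $4,000,000 that is $184,480.

$184,500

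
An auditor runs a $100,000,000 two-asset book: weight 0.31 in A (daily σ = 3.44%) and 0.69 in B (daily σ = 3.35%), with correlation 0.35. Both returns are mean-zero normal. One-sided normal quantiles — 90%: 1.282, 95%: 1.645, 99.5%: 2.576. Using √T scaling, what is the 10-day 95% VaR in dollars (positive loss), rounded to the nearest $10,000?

σ_p = √(0.31²·3.44² + 0.69²·3.35² + 2·0.35·0.31·0.69·3.44·3.35) = 2.865%.
σ_{10d} = 2.865% × √10 = 9.060%.
VaR = 1.645 × 9.060% = 14.904%; on $100,000,000 that is $14,904,000.

$14,900,000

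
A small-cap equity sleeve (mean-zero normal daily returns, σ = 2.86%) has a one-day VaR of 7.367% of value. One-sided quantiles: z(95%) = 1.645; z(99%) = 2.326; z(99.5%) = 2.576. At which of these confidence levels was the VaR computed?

Implied z = VaR/σ = 7.367 / 2.86 = 2.576.
This matches z(99.5%) = 2.576.

99.5%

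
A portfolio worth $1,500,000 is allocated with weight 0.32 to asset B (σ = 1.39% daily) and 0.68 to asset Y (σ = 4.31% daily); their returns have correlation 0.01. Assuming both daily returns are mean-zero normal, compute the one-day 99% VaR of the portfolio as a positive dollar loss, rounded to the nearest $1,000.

$104,000

σ_p² = 0.32²·1.39² + 0.68²·4.31² + 2·0.01·0.32·0.68·1.39·4.31 = 8.8135 (%²).
σ_p = √8.8135 = 2.969%.
At 99%, z = 2.326.
VaR = 2.326 × 2.969% = 6.906%; on $1,500,000 that is $103,590.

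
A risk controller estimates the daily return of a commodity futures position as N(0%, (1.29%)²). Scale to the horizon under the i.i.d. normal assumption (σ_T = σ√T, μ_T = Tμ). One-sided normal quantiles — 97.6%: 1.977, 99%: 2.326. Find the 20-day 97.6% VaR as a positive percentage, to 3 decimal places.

σ_{20d} = 1.29% × √20 = 5.769%.
VaR = 1.977 × 5.769% = 11.405%.

11.405%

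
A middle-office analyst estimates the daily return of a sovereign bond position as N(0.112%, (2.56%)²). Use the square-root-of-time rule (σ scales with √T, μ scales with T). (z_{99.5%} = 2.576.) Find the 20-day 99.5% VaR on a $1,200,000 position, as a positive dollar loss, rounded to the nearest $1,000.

$327,000

σ_{20d} = 2.56% × √20 = 11.449%; μ_{20d} = 20 × 0.112% = 2.240%.
VaR = −(2.240%) + 2.576 × 11.449% = 27.253%.
On $1,200,000: 0.27253 × $1,200,000 = $327,036.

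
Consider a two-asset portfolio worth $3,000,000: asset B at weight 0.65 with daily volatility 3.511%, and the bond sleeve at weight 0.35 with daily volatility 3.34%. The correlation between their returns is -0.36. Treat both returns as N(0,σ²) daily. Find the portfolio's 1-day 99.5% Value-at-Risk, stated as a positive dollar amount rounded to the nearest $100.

σ_p² = 0.65²·3.511² + 0.35²·3.34² + 2·-0.36·0.65·0.35·3.511·3.34 = 4.6539 (%²).
σ_p = √4.6539 = 2.157%.
At 99.5%, z = 2.576.
VaR = 2.576 × 2.157% = 5.556%; on $3,000,000 that is $166,680.

$166,700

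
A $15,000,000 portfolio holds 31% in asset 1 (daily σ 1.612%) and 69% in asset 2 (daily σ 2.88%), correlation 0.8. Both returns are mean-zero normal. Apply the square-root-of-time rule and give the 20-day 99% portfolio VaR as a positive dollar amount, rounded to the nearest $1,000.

$3,754,000

σ_p = √(0.31²·1.612² + 0.69²·2.88² + 2·0.8·0.31·0.69·1.612·2.88) = 2.406%.
σ_{20d} = 2.406% × √20 = 10.760%.
z(99%) = 2.326.
VaR = 2.326 × 10.760% = 25.028%; on $15,000,000 that is $3,754,200.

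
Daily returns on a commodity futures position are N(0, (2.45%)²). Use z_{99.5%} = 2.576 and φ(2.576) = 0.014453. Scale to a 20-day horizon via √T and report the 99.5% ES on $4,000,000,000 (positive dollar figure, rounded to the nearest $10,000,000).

σ_{20d} = 2.45% × √20 = 10.957%.
ES multiplier = φ(z)/(1−α) = 0.014453/0.005 = 2.891.
ES = 10.957% × 2.891 = 31.677%; on $4,000,000,000: $1,267,080,000.

$1,270,000,000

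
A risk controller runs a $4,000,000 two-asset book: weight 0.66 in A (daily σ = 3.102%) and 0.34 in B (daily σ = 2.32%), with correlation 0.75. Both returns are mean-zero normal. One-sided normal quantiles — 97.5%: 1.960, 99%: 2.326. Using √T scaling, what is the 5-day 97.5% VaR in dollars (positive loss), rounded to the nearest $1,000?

σ_p = √(0.66²·3.102² + 0.34²·2.32² + 2·0.75·0.66·0.34·3.102·2.32) = 2.690%.
σ_{5d} = 2.690% × √5 = 6.015%.
VaR = 1.960 × 6.015% = 11.789%; on $4,000,000 that is $471,560.

$472,000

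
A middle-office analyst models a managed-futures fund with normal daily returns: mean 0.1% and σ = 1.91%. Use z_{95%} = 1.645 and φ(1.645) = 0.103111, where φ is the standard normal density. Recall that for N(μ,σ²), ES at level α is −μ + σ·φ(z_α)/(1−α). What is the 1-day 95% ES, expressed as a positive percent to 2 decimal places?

3.84%

Tail multiplier: φ(z)/(1−α) = 0.103111 / 0.05 = 2.062.
ES = −(0.1%) + 1.91% × 2.062 = 3.838%.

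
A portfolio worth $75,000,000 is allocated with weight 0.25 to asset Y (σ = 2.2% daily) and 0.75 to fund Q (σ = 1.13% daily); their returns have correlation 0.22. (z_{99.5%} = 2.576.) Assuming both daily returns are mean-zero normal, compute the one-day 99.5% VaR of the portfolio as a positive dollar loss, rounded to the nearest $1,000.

$2,139,000

σ_p² = 0.25²·2.2² + 0.75²·1.13² + 2·0.22·0.25·0.75·2.2·1.13 = 1.2259 (%²).
σ_p = √1.2259 = 1.107%.
VaR = 2.576 × 1.107% = 2.852%; on $75,000,000 that is $2,139,000.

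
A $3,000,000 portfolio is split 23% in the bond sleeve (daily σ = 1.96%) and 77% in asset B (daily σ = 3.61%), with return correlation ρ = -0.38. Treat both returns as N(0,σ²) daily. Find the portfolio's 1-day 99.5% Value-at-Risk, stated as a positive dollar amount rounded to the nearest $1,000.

σ_p² = 0.23²·1.96² + 0.77²·3.61² + 2·-0.38·0.23·0.77·1.96·3.61 = 6.9776 (%²).
σ_p = √6.9776 = 2.642%.
At 99.5%, z = 2.576.
VaR = 2.576 × 2.642% = 6.806%; on $3,000,000 that is $204,180.

$204,000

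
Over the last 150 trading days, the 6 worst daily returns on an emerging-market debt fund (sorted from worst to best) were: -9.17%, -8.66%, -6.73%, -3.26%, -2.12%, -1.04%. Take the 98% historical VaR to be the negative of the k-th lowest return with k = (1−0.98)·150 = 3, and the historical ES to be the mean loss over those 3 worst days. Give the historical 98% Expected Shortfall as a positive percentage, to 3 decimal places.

The 3 worst returns sum to -24.56%.
ES = −(-24.56%) / 3 = 8.1866…% ≈ 8.187%.

8.187%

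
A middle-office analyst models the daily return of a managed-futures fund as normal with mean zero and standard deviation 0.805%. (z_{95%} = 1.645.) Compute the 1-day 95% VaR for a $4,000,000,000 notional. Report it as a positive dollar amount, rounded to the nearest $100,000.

VaR = z·σ = 1.645 × 0.805% = 1.324%.
On $4,000,000,000: 0.01324 × $4,000,000,000 = $52,960,000.

$53,000,000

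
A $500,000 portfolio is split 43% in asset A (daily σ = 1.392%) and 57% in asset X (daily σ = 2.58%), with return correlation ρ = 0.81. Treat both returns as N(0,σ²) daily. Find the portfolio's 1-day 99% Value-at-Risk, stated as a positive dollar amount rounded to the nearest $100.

σ_p² = 0.43²·1.392² + 0.57²·2.58² + 2·0.81·0.43·0.57·1.392·2.58 = 3.9469 (%²).
σ_p = √3.9469 = 1.987%.
At 99%, z = 2.326.
VaR = 2.326 × 1.987% = 4.622%; on $500,000 that is $23,110.

$23,100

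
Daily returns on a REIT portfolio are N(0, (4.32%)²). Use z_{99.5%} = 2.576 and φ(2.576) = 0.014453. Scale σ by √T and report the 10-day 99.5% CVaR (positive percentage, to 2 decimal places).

39.49%

σ_{10d} = 4.32% × √10 = 13.661%.
ES multiplier = φ(z)/(1−α) = 0.014453/0.005 = 2.891.
ES = 13.661% × 2.891 = 39.494%.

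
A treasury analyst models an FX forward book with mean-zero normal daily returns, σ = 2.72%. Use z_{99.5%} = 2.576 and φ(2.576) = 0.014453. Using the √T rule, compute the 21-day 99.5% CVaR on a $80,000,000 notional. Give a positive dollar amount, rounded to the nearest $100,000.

σ_{21d} = 2.72% × √21 = 12.465%.
ES multiplier = φ(z)/(1−α) = 0.014453/0.005 = 2.891.
ES = 12.465% × 2.891 = 36.036%; on $80,000,000: $28,828,800.

$28,800,000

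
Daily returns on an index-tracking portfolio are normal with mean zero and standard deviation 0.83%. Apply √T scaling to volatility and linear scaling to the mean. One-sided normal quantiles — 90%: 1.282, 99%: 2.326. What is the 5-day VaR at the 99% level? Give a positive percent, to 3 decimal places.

4.317%

σ_{5d} = 0.83% × √5 = 1.856%.
VaR = 2.326 × 1.856% = 4.317%.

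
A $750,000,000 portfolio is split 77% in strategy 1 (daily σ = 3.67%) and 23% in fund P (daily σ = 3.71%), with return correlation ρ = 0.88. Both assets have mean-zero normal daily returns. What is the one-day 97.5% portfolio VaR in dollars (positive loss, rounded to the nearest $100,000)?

σ_p² = 0.77²·3.67² + 0.23²·3.71² + 2·0.88·0.77·0.23·3.67·3.71 = 12.9578 (%²).
σ_p = √12.9578 = 3.600%.
At 97.5%, z = 1.960.
VaR = 1.960 × 3.600% = 7.056%; on $750,000,000 that is $52,920,000.

$52,900,000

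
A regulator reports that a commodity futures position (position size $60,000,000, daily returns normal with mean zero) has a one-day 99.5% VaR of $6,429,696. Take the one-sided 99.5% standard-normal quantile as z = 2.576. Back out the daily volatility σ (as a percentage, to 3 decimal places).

4.160%

VaR as a fraction: $6,429,696 / $60,000,000 = 10.716%.
σ = VaR / z = 10.716% / 2.576 = 4.160%.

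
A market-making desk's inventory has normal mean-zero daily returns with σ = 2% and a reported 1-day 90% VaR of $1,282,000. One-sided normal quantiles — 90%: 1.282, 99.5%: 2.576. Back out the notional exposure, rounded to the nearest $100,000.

$50,000,000

VaR as a fraction of value: z·σ = 1.282 × 2% = 2.564%.
Position = $1,282,000 / 0.02564 = $50,000,000.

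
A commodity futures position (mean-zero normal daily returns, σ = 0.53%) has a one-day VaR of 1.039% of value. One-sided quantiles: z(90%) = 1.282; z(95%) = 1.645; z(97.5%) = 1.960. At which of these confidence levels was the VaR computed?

97.5%

Implied z = VaR/σ = 1.039 / 0.53 = 1.960.
This matches z(97.5%) = 1.960.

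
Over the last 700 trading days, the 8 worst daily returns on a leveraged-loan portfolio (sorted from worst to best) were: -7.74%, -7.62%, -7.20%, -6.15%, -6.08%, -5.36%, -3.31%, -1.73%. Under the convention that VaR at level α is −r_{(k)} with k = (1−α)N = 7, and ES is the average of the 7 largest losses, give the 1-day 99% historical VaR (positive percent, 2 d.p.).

k = 7; the 7th lowest return is -3.31%, so VaR = 3.31%.

3.31%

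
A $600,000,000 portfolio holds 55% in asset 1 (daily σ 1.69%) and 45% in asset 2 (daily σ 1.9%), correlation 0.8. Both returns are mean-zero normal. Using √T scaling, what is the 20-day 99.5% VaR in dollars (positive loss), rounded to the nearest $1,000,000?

σ_p = √(0.55²·1.69² + 0.45²·1.9² + 2·0.8·0.55·0.45·1.69·1.9) = 1.693%.
σ_{20d} = 1.693% × √20 = 7.571%.
z(99.5%) = 2.576.
VaR = 2.576 × 7.571% = 19.503%; on $600,000,000 that is $117,018,000.

$117,000,000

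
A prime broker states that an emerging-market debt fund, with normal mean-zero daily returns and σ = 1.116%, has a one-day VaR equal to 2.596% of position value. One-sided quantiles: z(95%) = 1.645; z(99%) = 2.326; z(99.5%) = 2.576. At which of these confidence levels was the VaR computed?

99%

Implied z = VaR/σ = 2.596 / 1.116 = 2.326.
This matches z(99%) = 2.326.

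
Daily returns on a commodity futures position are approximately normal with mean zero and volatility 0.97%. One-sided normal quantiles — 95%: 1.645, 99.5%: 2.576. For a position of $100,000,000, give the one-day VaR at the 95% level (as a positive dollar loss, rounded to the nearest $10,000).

VaR = z·σ = 1.645 × 0.97% = 1.596%.
On $100,000,000: 0.01596 × $100,000,000 = $1,596,000.

$1,600,000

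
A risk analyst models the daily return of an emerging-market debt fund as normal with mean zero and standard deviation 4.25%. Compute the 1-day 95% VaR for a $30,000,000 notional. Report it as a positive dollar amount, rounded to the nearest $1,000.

At 95% one-sided, z = 1.645.
VaR = z·σ = 1.645 × 4.25% = 6.991%.
On $30,000,000: 0.06991 × $30,000,000 = $2,097,300.

$2,097,000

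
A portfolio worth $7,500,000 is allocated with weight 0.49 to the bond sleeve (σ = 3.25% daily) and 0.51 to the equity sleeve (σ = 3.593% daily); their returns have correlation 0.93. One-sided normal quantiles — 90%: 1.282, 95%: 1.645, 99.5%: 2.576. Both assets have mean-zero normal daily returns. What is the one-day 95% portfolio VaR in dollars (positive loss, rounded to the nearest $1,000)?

$415,000

σ_p² = 0.49²·3.25² + 0.51²·3.593² + 2·0.93·0.49·0.51·3.25·3.593 = 11.3216 (%²).
σ_p = √11.3216 = 3.365%.
VaR = 1.645 × 3.365% = 5.535%; on $7,500,000 that is $415,125.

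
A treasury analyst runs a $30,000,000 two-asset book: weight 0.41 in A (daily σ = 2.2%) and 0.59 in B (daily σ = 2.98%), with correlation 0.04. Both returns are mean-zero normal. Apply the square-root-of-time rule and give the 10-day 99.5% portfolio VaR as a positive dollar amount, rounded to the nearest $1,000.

$4,907,000

σ_p = √(0.41²·2.2² + 0.59²·2.98² + 2·0.04·0.41·0.59·2.2·2.98) = 2.008%.
σ_{10d} = 2.008% × √10 = 6.350%.
z(99.5%) = 2.576.
VaR = 2.576 × 6.350% = 16.358%; on $30,000,000 that is $4,907,400.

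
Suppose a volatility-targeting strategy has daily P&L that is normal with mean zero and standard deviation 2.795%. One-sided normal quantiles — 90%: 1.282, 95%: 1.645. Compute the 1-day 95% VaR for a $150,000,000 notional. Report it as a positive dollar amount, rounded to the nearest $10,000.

$6,900,000

VaR = z·σ = 1.645 × 2.795% = 4.598%.
On $150,000,000: 0.04598 × $150,000,000 = $6,897,000.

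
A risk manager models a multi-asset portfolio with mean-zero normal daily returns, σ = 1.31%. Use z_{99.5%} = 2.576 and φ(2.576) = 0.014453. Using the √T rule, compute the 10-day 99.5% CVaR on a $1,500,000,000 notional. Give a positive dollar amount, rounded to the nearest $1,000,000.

σ_{10d} = 1.31% × √10 = 4.143%.
ES multiplier = φ(z)/(1−α) = 0.014453/0.005 = 2.891.
ES = 4.143% × 2.891 = 11.977%; on $1,500,000,000: $179,655,000.

$180,000,000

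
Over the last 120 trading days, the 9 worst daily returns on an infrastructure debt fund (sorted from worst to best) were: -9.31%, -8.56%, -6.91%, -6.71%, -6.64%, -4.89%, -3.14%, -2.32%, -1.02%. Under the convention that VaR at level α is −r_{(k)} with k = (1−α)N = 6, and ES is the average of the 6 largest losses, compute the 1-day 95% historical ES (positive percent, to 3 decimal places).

7.170%

The 6 worst returns sum to -43.02%.
ES = −(-43.02%) / 6 = 7.17% ≈ 7.170%.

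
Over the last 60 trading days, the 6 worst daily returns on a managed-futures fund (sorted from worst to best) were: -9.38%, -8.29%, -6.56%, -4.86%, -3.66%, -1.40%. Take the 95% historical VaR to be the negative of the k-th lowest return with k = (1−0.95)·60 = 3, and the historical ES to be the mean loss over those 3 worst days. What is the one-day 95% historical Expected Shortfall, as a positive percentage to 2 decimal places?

8.08%

The 3 worst returns sum to -24.23%.
ES = −(-24.23%) / 3 = 8.0766…% ≈ 8.08%.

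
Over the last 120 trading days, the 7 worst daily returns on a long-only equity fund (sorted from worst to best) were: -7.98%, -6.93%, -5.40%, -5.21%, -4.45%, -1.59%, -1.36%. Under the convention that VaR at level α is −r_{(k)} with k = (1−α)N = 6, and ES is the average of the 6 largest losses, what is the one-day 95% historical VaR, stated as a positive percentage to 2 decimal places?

1.59%

k = 6; the 6th lowest return is -1.59%, so VaR = 1.59%.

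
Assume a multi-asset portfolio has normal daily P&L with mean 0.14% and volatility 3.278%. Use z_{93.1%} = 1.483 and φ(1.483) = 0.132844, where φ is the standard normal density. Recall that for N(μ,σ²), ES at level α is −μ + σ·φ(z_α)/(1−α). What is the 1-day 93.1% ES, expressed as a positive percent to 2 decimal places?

Tail multiplier: φ(z)/(1−α) = 0.132844 / 0.069 = 1.925.
ES = −(0.14%) + 3.278% × 1.925 = 6.170%.

6.17%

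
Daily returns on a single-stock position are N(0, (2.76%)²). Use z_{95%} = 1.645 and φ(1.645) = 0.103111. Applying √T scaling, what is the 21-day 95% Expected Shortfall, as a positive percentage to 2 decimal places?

26.08%

σ_{21d} = 2.76% × √21 = 12.648%.
ES multiplier = φ(z)/(1−α) = 0.103111/0.05 = 2.062.
ES = 12.648% × 2.062 = 26.080%.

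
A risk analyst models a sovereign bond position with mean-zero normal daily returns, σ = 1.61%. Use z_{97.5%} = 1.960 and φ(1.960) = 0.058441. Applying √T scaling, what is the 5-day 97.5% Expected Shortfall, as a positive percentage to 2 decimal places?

σ_{5d} = 1.61% × √5 = 3.600%.
ES multiplier = φ(z)/(1−α) = 0.058441/0.025 = 2.338.
ES = 3.600% × 2.338 = 8.417%.

8.42%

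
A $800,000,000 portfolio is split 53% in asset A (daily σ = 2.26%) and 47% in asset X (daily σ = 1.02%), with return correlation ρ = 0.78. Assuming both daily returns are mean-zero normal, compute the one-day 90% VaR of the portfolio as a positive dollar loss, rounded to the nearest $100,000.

σ_p² = 0.53²·2.26² + 0.47²·1.02² + 2·0.78·0.53·0.47·2.26·1.02 = 2.5603 (%²).
σ_p = √2.5603 = 1.600%.
At 90%, z = 1.282.
VaR = 1.282 × 1.600% = 2.051%; on $800,000,000 that is $16,408,000.

$16,400,000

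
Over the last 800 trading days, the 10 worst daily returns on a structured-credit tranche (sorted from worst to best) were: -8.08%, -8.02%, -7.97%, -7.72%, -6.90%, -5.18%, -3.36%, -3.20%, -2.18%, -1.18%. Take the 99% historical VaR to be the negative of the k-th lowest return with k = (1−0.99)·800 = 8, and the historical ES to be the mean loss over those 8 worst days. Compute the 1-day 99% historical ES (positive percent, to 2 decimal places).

6.30%

The 8 worst returns sum to -50.43%.
ES = −(-50.43%) / 8 = 6.30375% ≈ 6.30%.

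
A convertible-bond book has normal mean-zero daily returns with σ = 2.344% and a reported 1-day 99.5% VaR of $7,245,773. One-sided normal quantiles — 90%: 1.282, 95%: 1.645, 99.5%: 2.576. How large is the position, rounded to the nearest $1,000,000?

VaR as a fraction of value: z·σ = 2.576 × 2.344% = 6.03814%.
Position = $7,245,773 / 0.0603814 = $120,000,003.

$120,000,000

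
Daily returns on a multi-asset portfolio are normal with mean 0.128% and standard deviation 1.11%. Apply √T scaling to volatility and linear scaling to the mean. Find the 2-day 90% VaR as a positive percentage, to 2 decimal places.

1.76%

At 90%, z = 1.282.
σ_{2d} = 1.11% × √2 = 1.570%; μ_{2d} = 2 × 0.128% = 0.256%.
VaR = −(0.256%) + 1.282 × 1.570% = 1.757%.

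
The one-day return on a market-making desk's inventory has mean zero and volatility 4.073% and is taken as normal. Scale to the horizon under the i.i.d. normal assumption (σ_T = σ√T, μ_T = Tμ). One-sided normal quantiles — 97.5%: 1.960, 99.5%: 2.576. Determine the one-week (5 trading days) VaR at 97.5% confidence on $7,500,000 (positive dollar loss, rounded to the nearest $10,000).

σ_{5d} = 4.073% × √5 = 9.108%.
VaR = 1.960 × 9.108% = 17.852%.
On $7,500,000: 0.17852 × $7,500,000 = $1,338,900.

$1,340,000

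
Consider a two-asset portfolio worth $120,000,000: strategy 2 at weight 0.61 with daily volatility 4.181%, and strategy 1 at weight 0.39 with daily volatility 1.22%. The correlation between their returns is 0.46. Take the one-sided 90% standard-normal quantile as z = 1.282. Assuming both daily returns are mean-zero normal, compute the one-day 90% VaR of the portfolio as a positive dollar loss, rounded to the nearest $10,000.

σ_p² = 0.61²·4.181² + 0.39²·1.22² + 2·0.46·0.61·0.39·4.181·1.22 = 7.8474 (%²).
σ_p = √7.8474 = 2.801%.
VaR = 1.282 × 2.801% = 3.591%; on $120,000,000 that is $4,309,200.

$4,310,000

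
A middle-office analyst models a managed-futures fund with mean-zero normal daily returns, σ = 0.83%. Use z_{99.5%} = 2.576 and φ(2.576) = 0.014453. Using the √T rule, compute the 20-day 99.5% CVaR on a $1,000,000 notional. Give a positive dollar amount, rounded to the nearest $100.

$107,300

σ_{20d} = 0.83% × √20 = 3.712%.
ES multiplier = φ(z)/(1−α) = 0.014453/0.005 = 2.891.
ES = 3.712% × 2.891 = 10.731%; on $1,000,000: $107,310.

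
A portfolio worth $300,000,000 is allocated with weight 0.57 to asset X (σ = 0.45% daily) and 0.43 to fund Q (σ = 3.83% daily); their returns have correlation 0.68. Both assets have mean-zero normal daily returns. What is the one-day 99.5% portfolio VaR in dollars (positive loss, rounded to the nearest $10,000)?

$14,150,000

σ_p² = 0.57²·0.45² + 0.43²·3.83² + 2·0.68·0.57·0.43·0.45·3.83 = 3.3526 (%²).
σ_p = √3.3526 = 1.831%.
At 99.5%, z = 2.576.
VaR = 2.576 × 1.831% = 4.717%; on $300,000,000 that is $14,151,000.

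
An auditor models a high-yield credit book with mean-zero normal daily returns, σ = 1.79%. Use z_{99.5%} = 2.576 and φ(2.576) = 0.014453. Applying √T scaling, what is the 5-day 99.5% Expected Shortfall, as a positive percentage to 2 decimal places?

σ_{5d} = 1.79% × √5 = 4.003%.
ES multiplier = φ(z)/(1−α) = 0.014453/0.005 = 2.891.
ES = 4.003% × 2.891 = 11.573%.

11.57%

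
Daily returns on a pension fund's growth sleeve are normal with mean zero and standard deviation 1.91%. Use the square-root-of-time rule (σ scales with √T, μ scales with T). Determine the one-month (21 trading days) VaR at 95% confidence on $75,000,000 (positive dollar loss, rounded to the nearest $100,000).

At 95%, z = 1.645.
σ_{21d} = 1.91% × √21 = 8.753%.
VaR = 1.645 × 8.753% = 14.399%.
On $75,000,000: 0.14399 × $75,000,000 = $10,799,250.

$10,800,000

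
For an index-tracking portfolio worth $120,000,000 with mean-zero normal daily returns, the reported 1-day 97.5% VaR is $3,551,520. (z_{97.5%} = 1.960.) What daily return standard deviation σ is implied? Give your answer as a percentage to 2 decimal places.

VaR as a fraction: $3,551,520 / $120,000,000 = 2.960%.
σ = VaR / z = 2.960% / 1.960 = 1.510%.

1.51%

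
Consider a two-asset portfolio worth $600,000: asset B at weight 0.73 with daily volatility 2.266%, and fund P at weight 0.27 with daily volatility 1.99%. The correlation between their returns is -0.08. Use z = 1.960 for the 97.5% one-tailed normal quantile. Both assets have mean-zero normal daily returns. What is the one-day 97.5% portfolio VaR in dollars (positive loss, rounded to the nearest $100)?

$20,000

σ_p² = 0.73²·2.266² + 0.27²·1.99² + 2·-0.08·0.73·0.27·2.266·1.99 = 2.8828 (%²).
σ_p = √2.8828 = 1.698%.
VaR = 1.960 × 1.698% = 3.328%; on $600,000 that is $19,968.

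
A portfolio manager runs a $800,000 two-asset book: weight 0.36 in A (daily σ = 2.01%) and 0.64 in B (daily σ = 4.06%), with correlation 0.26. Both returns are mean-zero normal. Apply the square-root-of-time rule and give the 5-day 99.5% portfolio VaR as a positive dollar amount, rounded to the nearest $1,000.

σ_p = √(0.36²·2.01² + 0.64²·4.06² + 2·0.26·0.36·0.64·2.01·4.06) = 2.873%.
σ_{5d} = 2.873% × √5 = 6.424%.
z(99.5%) = 2.576.
VaR = 2.576 × 6.424% = 16.548%; on $800,000 that is $132,384.

$132,000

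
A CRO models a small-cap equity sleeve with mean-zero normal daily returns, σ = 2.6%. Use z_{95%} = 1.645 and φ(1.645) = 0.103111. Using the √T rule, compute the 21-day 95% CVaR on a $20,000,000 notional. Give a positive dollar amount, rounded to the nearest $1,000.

$4,914,000

σ_{21d} = 2.6% × √21 = 11.915%.
ES multiplier = φ(z)/(1−α) = 0.103111/0.05 = 2.062.
ES = 11.915% × 2.062 = 24.569%; on $20,000,000: $4,913,800.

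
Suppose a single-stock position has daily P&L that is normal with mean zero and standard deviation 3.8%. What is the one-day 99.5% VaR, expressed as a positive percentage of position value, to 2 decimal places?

At 99.5% one-sided, z = 2.576.
VaR = z·σ = 2.576 × 3.8% = 9.789%.

9.79%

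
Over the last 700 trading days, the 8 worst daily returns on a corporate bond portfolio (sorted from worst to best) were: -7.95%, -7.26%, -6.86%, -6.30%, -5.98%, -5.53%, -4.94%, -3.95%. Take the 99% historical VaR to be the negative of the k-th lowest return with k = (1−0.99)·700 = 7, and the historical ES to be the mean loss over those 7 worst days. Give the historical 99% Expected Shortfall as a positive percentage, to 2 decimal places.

6.40%

The 7 worst returns sum to -44.82%.
ES = −(-44.82%) / 7 = 6.4028…% ≈ 6.40%.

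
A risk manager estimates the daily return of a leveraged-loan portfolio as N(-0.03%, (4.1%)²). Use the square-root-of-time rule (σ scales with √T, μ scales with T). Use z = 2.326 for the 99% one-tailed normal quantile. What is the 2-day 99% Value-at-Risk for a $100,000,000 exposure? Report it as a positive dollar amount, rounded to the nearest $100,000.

σ_{2d} = 4.1% × √2 = 5.798%; μ_{2d} = 2 × -0.03% = -0.060%.
VaR = −(-0.060%) + 2.326 × 5.798% = 13.546%.
On $100,000,000: 0.13546 × $100,000,000 = $13,546,000.

$13,500,000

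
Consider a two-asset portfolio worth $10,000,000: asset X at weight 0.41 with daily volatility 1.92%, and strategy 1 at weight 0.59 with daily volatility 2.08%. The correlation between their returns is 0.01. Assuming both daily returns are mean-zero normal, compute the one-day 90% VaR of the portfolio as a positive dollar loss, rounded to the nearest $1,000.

$188,000

σ_p² = 0.41²·1.92² + 0.59²·2.08² + 2·0.01·0.41·0.59·1.92·2.08 = 2.1450 (%²).
σ_p = √2.1450 = 1.465%.
At 90%, z = 1.282.
VaR = 1.282 × 1.465% = 1.878%; on $10,000,000 that is $187,800.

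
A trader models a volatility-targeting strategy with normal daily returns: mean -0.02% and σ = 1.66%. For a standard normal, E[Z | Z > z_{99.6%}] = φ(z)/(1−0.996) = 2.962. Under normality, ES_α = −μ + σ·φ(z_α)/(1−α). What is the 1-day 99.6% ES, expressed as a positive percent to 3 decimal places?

ES = −(-0.02%) + 1.66% × 2.962 = 4.937%.

4.937%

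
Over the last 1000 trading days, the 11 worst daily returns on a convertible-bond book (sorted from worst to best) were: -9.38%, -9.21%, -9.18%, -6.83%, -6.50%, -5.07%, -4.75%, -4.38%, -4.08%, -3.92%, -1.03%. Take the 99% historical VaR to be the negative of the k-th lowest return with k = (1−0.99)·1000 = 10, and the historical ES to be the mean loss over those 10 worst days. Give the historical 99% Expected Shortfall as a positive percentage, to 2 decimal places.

The 10 worst returns sum to -63.30%.
ES = −(-63.30%) / 10 = 6.33%.

6.33%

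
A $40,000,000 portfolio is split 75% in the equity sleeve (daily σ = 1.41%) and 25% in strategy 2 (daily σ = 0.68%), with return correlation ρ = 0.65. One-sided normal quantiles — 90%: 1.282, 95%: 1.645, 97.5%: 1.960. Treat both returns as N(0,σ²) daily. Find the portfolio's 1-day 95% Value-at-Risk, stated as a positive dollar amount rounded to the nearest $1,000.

$773,000

σ_p² = 0.75²·1.41² + 0.25²·0.68² + 2·0.65·0.75·0.25·1.41·0.68 = 1.3809 (%²).
σ_p = √1.3809 = 1.175%.
VaR = 1.645 × 1.175% = 1.933%; on $40,000,000 that is $773,200.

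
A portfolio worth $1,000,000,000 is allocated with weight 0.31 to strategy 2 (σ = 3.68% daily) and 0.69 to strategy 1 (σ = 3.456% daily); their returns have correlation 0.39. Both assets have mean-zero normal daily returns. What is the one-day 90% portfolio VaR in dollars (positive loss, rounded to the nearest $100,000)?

$38,700,000

σ_p² = 0.31²·3.68² + 0.69²·3.456² + 2·0.39·0.31·0.69·3.68·3.456 = 9.1098 (%²).
σ_p = √9.1098 = 3.018%.
At 90%, z = 1.282.
VaR = 1.282 × 3.018% = 3.869%; on $1,000,000,000 that is $38,690,000.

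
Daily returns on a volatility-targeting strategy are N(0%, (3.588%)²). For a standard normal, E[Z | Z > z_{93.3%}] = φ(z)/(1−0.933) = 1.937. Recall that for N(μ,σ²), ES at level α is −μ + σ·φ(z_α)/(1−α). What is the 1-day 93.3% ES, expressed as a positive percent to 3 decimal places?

6.950%

ES = 3.588% × 1.937 = 6.950%.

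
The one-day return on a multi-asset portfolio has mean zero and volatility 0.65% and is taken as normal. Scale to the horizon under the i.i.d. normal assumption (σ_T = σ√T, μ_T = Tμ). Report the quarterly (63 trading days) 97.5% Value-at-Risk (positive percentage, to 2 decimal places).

At 97.5%, z = 1.960.
σ_{63d} = 0.65% × √63 = 5.159%.
VaR = 1.960 × 5.159% = 10.112%.

10.11%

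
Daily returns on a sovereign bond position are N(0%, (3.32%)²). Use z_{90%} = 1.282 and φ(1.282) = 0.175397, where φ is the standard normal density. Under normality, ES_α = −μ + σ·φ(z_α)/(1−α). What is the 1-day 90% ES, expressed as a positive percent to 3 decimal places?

Tail multiplier: φ(z)/(1−α) = 0.175397 / 0.1 = 1.754.
ES = 3.32% × 1.754 = 5.823%.

5.823%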